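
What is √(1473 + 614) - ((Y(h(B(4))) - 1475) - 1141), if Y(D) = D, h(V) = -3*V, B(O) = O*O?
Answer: 2664 + √2087 ≈ 2709.7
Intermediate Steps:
B(O) = O²
√(1473 + 614) - ((Y(h(B(4))) - 1475) - 1141) = √(1473 + 614) - ((-3*4² - 1475) - 1141) = √2087 - ((-3*16 - 1475) - 1141) = √2087 - ((-48 - 1475) - 1141) = √2087 - (-1523 - 1141) = √2087 - 1*(-2664) = √2087 + 2664 = 2664 + √2087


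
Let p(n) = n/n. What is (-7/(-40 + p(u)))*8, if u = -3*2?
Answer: 56/39 ≈ 1.4359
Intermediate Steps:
u = -6
p(n) = 1
(-7/(-40 + p(u)))*8 = (-7/(-40 + 1))*8 = (-7/(-39))*8 = -1/39*(-7)*8 = (7/39)*8 = 56/39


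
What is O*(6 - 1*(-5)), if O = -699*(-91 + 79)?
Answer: 92268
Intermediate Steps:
O = 8388 (O = -699*(-12) = 8388)
O*(6 - 1*(-5)) = 8388*(6 - 1*(-5)) = 8388*(6 + 5) = 8388*11 = 92268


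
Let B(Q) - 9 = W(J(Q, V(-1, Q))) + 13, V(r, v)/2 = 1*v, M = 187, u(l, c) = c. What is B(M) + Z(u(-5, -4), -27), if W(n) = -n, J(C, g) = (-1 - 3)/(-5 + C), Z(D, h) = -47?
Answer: -2273/91 ≈ -24.978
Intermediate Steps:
V(r, v) = 2*v (V(r, v) = 2*(1*v) = 2*v)
J(C, g) = -4/(-5 + C)
B(Q) = 22 + 4/(-5 + Q) (B(Q) = 9 + (-(-4)/(-5 + Q) + 13) = 9 + (4/(-5 + Q) + 13) = 9 + (13 + 4/(-5 + Q)) = 22 + 4/(-5 + Q))
B(M) + Z(u(-5, -4), -27) = 2*(-53 + 11*187)/(-5 + 187) - 47 = 2*(-53 + 2057)/182 - 47 = 2*(1/182)*2004 - 47 = 2004/91 - 47 = -2273/91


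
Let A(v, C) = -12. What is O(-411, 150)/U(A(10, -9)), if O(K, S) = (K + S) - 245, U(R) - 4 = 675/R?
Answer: 184/19 ≈ 9.6842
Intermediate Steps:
U(R) = 4 + 675/R
O(K, S) = -245 + K + S
O(-411, 150)/U(A(10, -9)) = (-245 - 411 + 150)/(4 + 675/(-12)) = -506/(4 + 675*(-1/12)) = -506/(4 - 225/4) = -506/(-209/4) = -506*(-4/209) = 184/19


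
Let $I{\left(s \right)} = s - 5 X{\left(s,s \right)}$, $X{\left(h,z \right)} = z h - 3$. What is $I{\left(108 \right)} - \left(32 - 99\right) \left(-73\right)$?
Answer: $-63088$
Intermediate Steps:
$X{\left(h,z \right)} = -3 + h z$ ($X{\left(h,z \right)} = h z - 3 = -3 + h z$)
$I{\left(s \right)} = 15 + s - 5 s^{2}$ ($I{\left(s \right)} = s - 5 \left(-3 + s s\right) = s - 5 \left(-3 + s^{2}\right) = s - \left(-15 + 5 s^{2}\right) = 15 + s - 5 s^{2}$)
$I{\left(108 \right)} - \left(32 - 99\right) \left(-73\right) = \left(15 + 108 - 5 \cdot 108^{2}\right) - \left(32 - 99\right) \left(-73\right) = \left(15 + 108 - 58320\right) - \left(-67\right) \left(-73\right) = \left(15 + 108 - 58320\right) - 4891 = -58197 - 4891 = -63088$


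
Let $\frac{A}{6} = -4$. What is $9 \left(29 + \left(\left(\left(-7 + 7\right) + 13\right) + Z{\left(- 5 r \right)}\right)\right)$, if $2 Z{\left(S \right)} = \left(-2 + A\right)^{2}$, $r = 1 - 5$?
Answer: $3420$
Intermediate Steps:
$A = -24$ ($A = 6 \left(-4\right) = -24$)
$r = -4$
$Z{\left(S \right)} = 338$ ($Z{\left(S \right)} = \frac{\left(-2 - 24\right)^{2}}{2} = \frac{\left(-26\right)^{2}}{2} = \frac{1}{2} \cdot 676 = 338$)
$9 \left(29 + \left(\left(\left(-7 + 7\right) + 13\right) + Z{\left(- 5 r \right)}\right)\right) = 9 \left(29 + \left(\left(\left(-7 + 7\right) + 13\right) + 338\right)\right) = 9 \left(29 + \left(\left(0 + 13\right) + 338\right)\right) = 9 \left(29 + \left(13 + 338\right)\right) = 9 \left(29 + 351\right) = 9 \cdot 380 = 3420$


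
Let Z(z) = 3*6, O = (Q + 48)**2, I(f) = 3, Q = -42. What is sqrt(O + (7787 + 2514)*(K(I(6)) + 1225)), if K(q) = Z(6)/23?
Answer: sqrt(6679589183)/23 ≈ 3553.4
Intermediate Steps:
O = 36 (O = (-42 + 48)**2 = 6**2 = 36)
Z(z) = 18
K(q) = 18/23
sqrt(O + (7787 + 2514)*(K(I(6)) + 1225)) = sqrt(36 + (7787 + 2514)*(18/23 + 1225)) = sqrt(36 + 10301*(28193/23)) = sqrt(36 + 290416093/23) = sqrt(290416921/23) = sqrt(6679589183)/23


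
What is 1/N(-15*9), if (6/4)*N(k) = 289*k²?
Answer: 1/3511350 ≈ 2.8479e-7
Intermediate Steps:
N(k) = 578*k²/3 (N(k) = 2*(289*k²)/3 = 578*k²/3)
1/N(-15*9) = 1/(578*(-15*9)²/3) = 1/((578/3)*(-135)²) = 1/((578/3)*18225) = 1/3511350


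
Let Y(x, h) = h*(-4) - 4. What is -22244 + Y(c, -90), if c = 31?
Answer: -21888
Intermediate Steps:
Y(x, h) = -4 - 4*h (Y(x, h) = -4*h - 4 = -4 - 4*h)
-22244 + Y(c, -90) = -22244 + (-4 - 4*(-90)) = -22244 + (-4 + 360) = -22244 + 356 = -21888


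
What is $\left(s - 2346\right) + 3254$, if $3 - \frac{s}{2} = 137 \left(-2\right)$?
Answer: $1462$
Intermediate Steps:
$s = 554$ ($s = 6 - 2 \cdot 137 \left(-2\right) = 6 - -548 = 6 + 548 = 554$)
$\left(s - 2346\right) + 3254 = \left(554 - 2346\right) + 3254 = -1792 + 3254 = 1462$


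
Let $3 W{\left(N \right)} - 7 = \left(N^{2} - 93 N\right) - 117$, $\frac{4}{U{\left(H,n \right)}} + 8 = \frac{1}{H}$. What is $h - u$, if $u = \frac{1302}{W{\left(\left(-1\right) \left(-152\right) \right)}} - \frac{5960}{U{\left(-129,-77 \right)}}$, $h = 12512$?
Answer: $\frac{7706575}{13287} \approx 580.01$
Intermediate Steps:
$U{\left(H,n \right)} = \frac{4}{-8 + \frac{1}{H}}$
$W{\left(N \right)} = - \frac{110}{3} - 31 N + \frac{N^{2}}{3}$ ($W{\left(N \right)} = \frac{7}{3} + \frac{\left(N^{2} - 93 N\right) - 117}{3} = \frac{7}{3} + \frac{-117 + N^{2} - 93 N}{3} = \frac{7}{3} - \left(39 + 31 N - \frac{N^{2}}{3}\right) = - \frac{110}{3} - 31 N + \frac{N^{2}}{3}$)
$u = \frac{158540369}{13287}$ ($u = \frac{1302}{- \frac{110}{3} - 31 \left(\left(-1\right) \left(-152\right)\right) + \frac{\left(\left(-1\right) \left(-152\right)\right)^{2}}{3}} - \frac{5960}{\left(-4\right) \left(-129\right) \frac{1}{-1 + 8 \left(-129\right)}} = \frac{1302}{- \frac{110}{3} - 4712 + \frac{152^{2}}{3}} - \frac{5960}{\left(-4\right) \left(-129\right) \frac{1}{-1 - 1032}} = \frac{1302}{- \frac{110}{3} - 4712 + \frac{1}{3} \cdot 23104} - \frac{5960}{\left(-4\right) \left(-129\right) \frac{1}{-1033}} = \frac{1302}{- \frac{110}{3} - 4712 + \frac{23104}{3}} - \frac{5960}{\left(-4\right) \left(-129\right) \left(- \frac{1}{1033}\right)} = \frac{1302}{\frac{8858}{3}} - \frac{5960}{- \frac{516}{1033}} = 1302 \cdot \frac{3}{8858} - - \frac{1539170}{129} = \frac{1953}{4429} + \frac{1539170}{129} = \frac{158540369}{13287} \approx 11932.0$)
$h - u = 12512 - \frac{158540369}{13287} = \frac{7706575}{13287}$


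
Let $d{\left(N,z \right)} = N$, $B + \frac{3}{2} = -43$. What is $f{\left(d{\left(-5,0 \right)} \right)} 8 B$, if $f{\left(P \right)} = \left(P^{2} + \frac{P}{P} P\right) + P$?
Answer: $-5340$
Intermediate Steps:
$B = - \frac{89}{2}$ ($B = - \frac{3}{2} - 43 = - \frac{89}{2} \approx -44.5$)
$f{\left(P \right)} = P^{2} + 2 P$ ($f{\left(P \right)} = \left(P^{2} + 1 P\right) + P = \left(P^{2} + P\right) + P = \left(P + P^{2}\right) + P = P^{2} + 2 P$)
$f{\left(d{\left(-5,0 \right)} \right)} 8 B = - 5 \left(2 - 5\right) 8 \left(- \frac{89}{2}\right) = \left(-5\right) \left(-3\right) 8 \left(- \frac{89}{2}\right) = 15 \cdot 8 \left(- \frac{89}{2}\right) = 120 \left(- \frac{89}{2}\right) = -5340$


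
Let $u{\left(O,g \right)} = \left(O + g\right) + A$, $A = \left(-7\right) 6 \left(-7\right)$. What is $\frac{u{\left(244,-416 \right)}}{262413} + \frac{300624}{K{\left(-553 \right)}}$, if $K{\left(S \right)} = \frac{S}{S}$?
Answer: $\frac{78887645834}{262413} \approx 3.0062 \cdot 10^{5}$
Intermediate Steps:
$A = 294$ ($A = \left(-42\right) \left(-7\right) = 294$)
$K{\left(S \right)} = 1$
$u{\left(O,g \right)} = 294 + O + g$ ($u{\left(O,g \right)} = \left(O + g\right) + 294 = 294 + O + g$)
$\frac{u{\left(244,-416 \right)}}{262413} + \frac{300624}{K{\left(-553 \right)}} = \frac{294 + 244 - 416}{262413} + \frac{300624}{1} = 122 \cdot \frac{1}{262413} + 300624 \cdot 1 = \frac{122}{262413} + 300624 = \frac{78887645834}{262413}$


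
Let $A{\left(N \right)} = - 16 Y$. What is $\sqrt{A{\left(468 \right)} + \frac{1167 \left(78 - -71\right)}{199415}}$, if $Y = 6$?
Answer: $\frac{9 i \sqrt{46702394755}}{199415} \approx 9.7534 i$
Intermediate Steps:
$A{\left(N \right)} = -96$ ($A{\left(N \right)} = \left(-16\right) 6 = -96$)
$\sqrt{A{\left(468 \right)} + \frac{1167 \left(78 - -71\right)}{199415}} = \sqrt{-96 + \frac{1167 \left(78 - -71\right)}{199415}} = \sqrt{-96 + 1167 \left(78 + 71\right) \frac{1}{199415}} = \sqrt{-96 + 1167 \cdot 149 \cdot \frac{1}{199415}} = \sqrt{-96 + 173883 \cdot \frac{1}{199415}} = \sqrt{-96 + \frac{173883}{199415}} = \sqrt{- \frac{18969957}{199415}} = \frac{9 i \sqrt{46702394755}}{199415}$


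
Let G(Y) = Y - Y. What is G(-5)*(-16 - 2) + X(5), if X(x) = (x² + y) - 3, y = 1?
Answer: 23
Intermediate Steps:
G(Y) = 0
X(x) = -2 + x² (X(x) = (x² + 1) - 3 = (1 + x²) - 3 = -2 + x²)
G(-5)*(-16 - 2) + X(5) = 0*(-16 - 2) + (-2 + 5²) = 0*(-18) + (-2 + 25) = 0 + 23 = 23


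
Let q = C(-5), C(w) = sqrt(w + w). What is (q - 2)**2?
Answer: (2 - I*sqrt(10))**2 ≈ -6.0 - 12.649*I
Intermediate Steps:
C(w) = sqrt(2)*sqrt(w) (C(w) = sqrt(2*w) = sqrt(2)*sqrt(w))
q = I*sqrt(10) (q = sqrt(2)*sqrt(-5) = sqrt(2)*(I*sqrt(5)) = I*sqrt(10) ≈ 3.1623*I)
(q - 2)**2 = (I*sqrt(10) - 2)**2 = (-2 + I*sqrt(10))**2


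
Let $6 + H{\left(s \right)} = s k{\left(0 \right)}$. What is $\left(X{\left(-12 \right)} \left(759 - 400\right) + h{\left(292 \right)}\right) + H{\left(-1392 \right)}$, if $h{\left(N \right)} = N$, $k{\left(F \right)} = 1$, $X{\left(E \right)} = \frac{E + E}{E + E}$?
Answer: $-747$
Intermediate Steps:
$X{\left(E \right)} = 1$ ($X{\left(E \right)} = \frac{2 E}{2 E} = 2 E \frac{1}{2 E} = 1$)
$H{\left(s \right)} = -6 + s$ ($H{\left(s \right)} = -6 + s 1 = -6 + s$)
$\left(X{\left(-12 \right)} \left(759 - 400\right) + h{\left(292 \right)}\right) + H{\left(-1392 \right)} = \left(1 \left(759 - 400\right) + 292\right) - 1398 = \left(1 \cdot 359 + 292\right) - 1398 = \left(359 + 292\right) - 1398 = 651 - 1398 = -747$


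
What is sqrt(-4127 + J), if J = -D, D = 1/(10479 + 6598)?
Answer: 2*I*sqrt(300882993015)/17077 ≈ 64.242*I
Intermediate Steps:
D = 1/17077 ≈ 5.8558e-5
J = -1/17077 (J = -1*1/17077 = -1/17077 ≈ -5.8558e-5)
sqrt(-4127 + J) = sqrt(-4127 - 1/17077) = sqrt(-70476780/17077) = 2*I*sqrt(300882993015)/17077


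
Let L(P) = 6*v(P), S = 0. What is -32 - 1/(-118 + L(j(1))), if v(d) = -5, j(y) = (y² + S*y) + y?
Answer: -4735/148 ≈ -31.993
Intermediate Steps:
j(y) = y + y² (j(y) = (y² + 0*y) + y = (y² + 0) + y = y² + y = y + y²)
L(P) = -30 (L(P) = 6*(-5) = -30)
-32 - 1/(-118 + L(j(1))) = -32 - 1/(-118 - 30) = -32 - 1/(-148) = -32 - 1*(-1/148) = -32 + 1/148 = -4735/148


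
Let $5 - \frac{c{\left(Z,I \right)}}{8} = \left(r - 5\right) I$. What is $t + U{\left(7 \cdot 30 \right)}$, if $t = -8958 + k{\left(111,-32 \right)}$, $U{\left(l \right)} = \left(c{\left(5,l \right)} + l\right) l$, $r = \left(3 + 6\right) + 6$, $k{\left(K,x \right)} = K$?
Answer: $-3484347$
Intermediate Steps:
$r = 15$ ($r = 9 + 6 = 15$)
$c{\left(Z,I \right)} = 40 - 80 I$ ($c{\left(Z,I \right)} = 40 - 8 \left(15 - 5\right) I = 40 - 8 \cdot 10 I = 40 - 80 I$)
$U{\left(l \right)} = l \left(40 - 79 l\right)$ ($U{\left(l \right)} = \left(\left(40 - 80 l\right) + l\right) l = \left(40 - 79 l\right) l = l \left(40 - 79 l\right)$)
$t = -8847$ ($t = -8958 + 111 = -8847$)
$t + U{\left(7 \cdot 30 \right)} = -8847 + 7 \cdot 30 \left(40 - 79 \cdot 7 \cdot 30\right) = -8847 + 210 \left(40 - 16590\right) = -8847 + 210 \left(-16550\right) = -8847 - 3475500 = -3484347$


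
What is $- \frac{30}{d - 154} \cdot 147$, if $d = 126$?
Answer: $\frac{315}{2} \approx 157.5$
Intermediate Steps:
$- \frac{30}{d - 154} \cdot 147 = - \frac{30}{126 - 154} \cdot 147 = - \frac{30}{-28} \cdot 147 = \left(-30\right) \left(- \frac{1}{28}\right) 147 = \frac{15}{14} \cdot 147 = \frac{315}{2}$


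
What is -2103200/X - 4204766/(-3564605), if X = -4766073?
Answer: 27537298939918/16989167646165 ≈ 1.6209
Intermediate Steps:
-2103200/X - 4204766/(-3564605) = -2103200/(-4766073) - 4204766/(-3564605) = -2103200*(-1/4766073) - 4204766*(-1/3564605) = 2103200/4766073 + 4204766/3564605 = 27537298939918/16989167646165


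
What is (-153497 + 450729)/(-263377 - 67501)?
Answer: -148616/165439 ≈ -0.89831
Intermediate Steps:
(-153497 + 450729)/(-263377 - 67501) = 297232/(-330878) = 297232*(-1/330878) = -148616/165439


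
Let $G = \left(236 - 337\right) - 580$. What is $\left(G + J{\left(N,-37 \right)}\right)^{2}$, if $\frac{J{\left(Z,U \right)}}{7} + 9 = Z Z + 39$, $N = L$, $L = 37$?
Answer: $83028544$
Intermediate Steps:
$N = 37$
$J{\left(Z,U \right)} = 210 + 7 Z^{2}$ ($J{\left(Z,U \right)} = -63 + 7 \left(Z Z + 39\right) = -63 + 7 \left(Z^{2} + 39\right) = -63 + 7 \left(39 + Z^{2}\right) = -63 + \left(273 + 7 Z^{2}\right) = 210 + 7 Z^{2}$)
$G = -681$ ($G = -101 - 580 = -681$)
$\left(G + J{\left(N,-37 \right)}\right)^{2} = \left(-681 + \left(210 + 7 \cdot 37^{2}\right)\right)^{2} = \left(-681 + \left(210 + 7 \cdot 1369\right)\right)^{2} = \left(-681 + \left(210 + 9583\right)\right)^{2} = \left(-681 + 9793\right)^{2} = 9112^{2} = 83028544$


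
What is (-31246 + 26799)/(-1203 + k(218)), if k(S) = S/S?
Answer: 4447/1202 ≈ 3.6997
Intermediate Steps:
k(S) = 1
(-31246 + 26799)/(-1203 + k(218)) = (-31246 + 26799)/(-1203 + 1) = -4447/(-1202) = -4447*(-1/1202) = 4447/1202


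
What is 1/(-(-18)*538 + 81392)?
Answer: 1/91076 ≈ 1.0980e-5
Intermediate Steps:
1/(-(-18)*538 + 81392) = 1/(-1*(-9684) + 81392) = 1/(9684 + 81392) = 1/91076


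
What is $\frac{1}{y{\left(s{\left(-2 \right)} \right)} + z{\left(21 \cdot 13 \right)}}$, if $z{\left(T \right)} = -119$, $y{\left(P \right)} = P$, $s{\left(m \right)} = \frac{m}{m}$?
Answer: $- \frac{1}{118} \approx -0.0084746$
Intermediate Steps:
$s{\left(m \right)} = 1$
$\frac{1}{y{\left(s{\left(-2 \right)} \right)} + z{\left(21 \cdot 13 \right)}} = \frac{1}{1 - 119} = \frac{1}{-118} = - \frac{1}{118}$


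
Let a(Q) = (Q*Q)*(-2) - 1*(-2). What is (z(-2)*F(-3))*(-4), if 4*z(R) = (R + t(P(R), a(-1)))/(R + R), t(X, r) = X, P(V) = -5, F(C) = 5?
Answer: -35/4 ≈ -8.7500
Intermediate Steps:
a(Q) = 2 - 2*Q² (a(Q) = Q²*(-2) + 2 = -2*Q² + 2 = 2 - 2*Q²)
z(R) = (-5 + R)/(8*R) (z(R) = ((R - 5)/(R + R))/4 = ((-5 + R)/((2*R)))/4 = ((-5 + R)*(1/(2*R)))/4 = ((-5 + R)/(2*R))/4 = (-5 + R)/(8*R))
(z(-2)*F(-3))*(-4) = (((⅛)*(-5 - 2)/(-2))*5)*(-4) = (((⅛)*(-½)*(-7))*5)*(-4) = ((7/16)*5)*(-4) = (35/16)*(-4) = -35/4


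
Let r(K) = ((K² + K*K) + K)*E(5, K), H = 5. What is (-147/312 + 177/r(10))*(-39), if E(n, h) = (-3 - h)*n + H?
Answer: 6623/350 ≈ 18.923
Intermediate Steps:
E(n, h) = 5 + n*(-3 - h) (E(n, h) = (-3 - h)*n + 5 = n*(-3 - h) + 5 = 5 + n*(-3 - h))
r(K) = (-10 - 5*K)*(K + 2*K²) (r(K) = ((K² + K*K) + K)*(5 - 3*5 - 1*K*5) = ((K² + K²) + K)*(5 - 15 - 5*K) = (2*K² + K)*(-10 - 5*K) = (K + 2*K²)*(-10 - 5*K) = (-10 - 5*K)*(K + 2*K²))
(-147/312 + 177/r(10))*(-39) = (-147/312 + 177/((-5*10*(1 + 2*10)*(2 + 10))))*(-39) = (-147*1/312 + 177/((-5*10*(1 + 20)*12)))*(-39) = (-49/104 + 177/((-5*10*21*12)))*(-39) = (-49/104 + 177/(-12600))*(-39) = (-49/104 + 177*(-1/12600))*(-39) = (-49/104 - 59/4200)*(-39) = -6623/13650*(-39) = 6623/350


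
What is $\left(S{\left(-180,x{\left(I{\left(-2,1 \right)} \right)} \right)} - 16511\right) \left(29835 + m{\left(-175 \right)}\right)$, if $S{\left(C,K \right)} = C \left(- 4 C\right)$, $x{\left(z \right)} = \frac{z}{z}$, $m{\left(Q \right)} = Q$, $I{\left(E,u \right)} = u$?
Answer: $-4333652260$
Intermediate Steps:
$x{\left(z \right)} = 1$
$S{\left(C,K \right)} = - 4 C^{2}$
$\left(S{\left(-180,x{\left(I{\left(-2,1 \right)} \right)} \right)} - 16511\right) \left(29835 + m{\left(-175 \right)}\right) = \left(- 4 \left(-180\right)^{2} - 16511\right) \left(29835 - 175\right) = \left(\left(-4\right) 32400 - 16511\right) 29660 = \left(-129600 - 16511\right) 29660 = \left(-146111\right) 29660 = -4333652260$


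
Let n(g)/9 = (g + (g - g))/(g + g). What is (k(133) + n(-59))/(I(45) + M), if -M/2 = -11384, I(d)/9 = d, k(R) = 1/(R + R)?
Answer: 599/3082009 ≈ 0.00019435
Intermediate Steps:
k(R) = 1/(2*R)
I(d) = 9*d
M = 22768 (M = -2*(-11384) = 22768)
n(g) = 9/2 (n(g) = 9*((g + (g - g))/(g + g)) = 9*((g + 0)/((2*g))) = 9*(g*(1/(2*g))) = 9*(1/2) = 9/2)
(k(133) + n(-59))/(I(45) + M) = ((1/2)/133 + 9/2)/(9*45 + 22768) = ((1/2)*(1/133) + 9/2)/(405 + 22768) = (1/266 + 9/2)/23173 = (599/133)*(1/23173) = 599/3082009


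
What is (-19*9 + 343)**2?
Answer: 29584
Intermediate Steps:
(-19*9 + 343)**2 = (-171 + 343)**2 = 172**2 = 29584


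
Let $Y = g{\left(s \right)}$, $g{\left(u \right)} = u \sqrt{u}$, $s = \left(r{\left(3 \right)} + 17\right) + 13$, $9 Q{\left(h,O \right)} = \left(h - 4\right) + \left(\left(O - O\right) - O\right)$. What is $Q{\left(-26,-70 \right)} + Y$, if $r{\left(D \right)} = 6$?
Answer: $\frac{1984}{9} \approx 220.44$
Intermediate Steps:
$Q{\left(h,O \right)} = - \frac{4}{9} - \frac{O}{9} + \frac{h}{9}$ ($Q{\left(h,O \right)} = \frac{\left(h - 4\right) + \left(\left(O - O\right) - O\right)}{9} = \frac{\left(-4 + h\right) + \left(0 - O\right)}{9} = \frac{\left(-4 + h\right) - O}{9} = \frac{-4 + h - O}{9} = - \frac{4}{9} - \frac{O}{9} + \frac{h}{9}$)
$s = 36$ ($s = \left(6 + 17\right) + 13 = 23 + 13 = 36$)
$g{\left(u \right)} = u^{\frac{3}{2}}$
$Y = 216$ ($Y = 36^{\frac{3}{2}} = 216$)
$Q{\left(-26,-70 \right)} + Y = \left(- \frac{4}{9} - - \frac{70}{9} + \frac{1}{9} \left(-26\right)\right) + 216 = \left(- \frac{4}{9} + \frac{70}{9} - \frac{26}{9}\right) + 216 = \frac{40}{9} + 216 = \frac{1984}{9}$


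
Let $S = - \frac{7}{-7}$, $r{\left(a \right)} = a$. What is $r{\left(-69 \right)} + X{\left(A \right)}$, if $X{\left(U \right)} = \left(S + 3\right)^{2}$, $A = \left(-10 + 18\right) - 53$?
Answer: $-53$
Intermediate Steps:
$A = -45$ ($A = 8 - 53 = -45$)
$S = 1$ ($S = \left(-7\right) \left(- \frac{1}{7}\right) = 1$)
$X{\left(U \right)} = 16$ ($X{\left(U \right)} = \left(1 + 3\right)^{2} = 4^{2} = 16$)
$r{\left(-69 \right)} + X{\left(A \right)} = -69 + 16 = -53$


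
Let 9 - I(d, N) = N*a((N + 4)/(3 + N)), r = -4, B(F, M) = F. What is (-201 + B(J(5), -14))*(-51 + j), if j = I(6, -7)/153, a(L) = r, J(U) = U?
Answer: 1533112/153 ≈ 10020.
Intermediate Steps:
a(L) = -4
I(d, N) = 9 + 4*N (I(d, N) = 9 - N*(-4) = 9 - (-4)*N = 9 + 4*N)
j = -19/153 (j = (9 + 4*(-7))/153 = (9 - 28)*(1/153) = -19*1/153 = -19/153 ≈ -0.12418)
(-201 + B(J(5), -14))*(-51 + j) = (-201 + 5)*(-51 - 19/153) = -196*(-7822/153) = 1533112/153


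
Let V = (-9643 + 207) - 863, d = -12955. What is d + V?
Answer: -23254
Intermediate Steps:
V = -10299 (V = -9436 - 863 = -10299)
d + V = -12955 - 10299 = -23254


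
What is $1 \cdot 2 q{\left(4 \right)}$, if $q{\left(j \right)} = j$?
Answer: $8$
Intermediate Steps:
$1 \cdot 2 q{\left(4 \right)} = 1 \cdot 2 \cdot 4 = 2 \cdot 4 = 8$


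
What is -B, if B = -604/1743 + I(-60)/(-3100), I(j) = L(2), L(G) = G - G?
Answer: 604/1743 ≈ 0.34653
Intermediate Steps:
L(G) = 0
I(j) = 0
B = -604/1743 (B = -604/1743 + 0/(-3100) = -604*1/1743 + 0*(-1/3100) = -604/1743 + 0 = -604/1743 ≈ -0.34653)
-B = -1*(-604/1743) = 604/1743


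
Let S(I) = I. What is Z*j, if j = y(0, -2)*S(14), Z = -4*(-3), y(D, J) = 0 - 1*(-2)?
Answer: 336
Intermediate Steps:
y(D, J) = 2 (y(D, J) = 0 + 2 = 2)
Z = 12
j = 28 (j = 2*14 = 28)
Z*j = 12*28 = 336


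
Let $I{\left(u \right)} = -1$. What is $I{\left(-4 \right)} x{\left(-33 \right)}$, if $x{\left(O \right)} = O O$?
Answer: $-1089$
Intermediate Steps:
$x{\left(O \right)} = O^{2}$
$I{\left(-4 \right)} x{\left(-33 \right)} = - \left(-33\right)^{2} = \left(-1\right) 1089 = -1089$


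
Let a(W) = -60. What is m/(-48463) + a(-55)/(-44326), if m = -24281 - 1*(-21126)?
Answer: 71378155/1074085469 ≈ 0.066455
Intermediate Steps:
m = -3155 (m = -24281 + 21126 = -3155)
m/(-48463) + a(-55)/(-44326) = -3155/(-48463) - 60/(-44326) = -3155*(-1/48463) - 60*(-1/44326) = 3155/48463 + 30/22163 = 71378155/1074085469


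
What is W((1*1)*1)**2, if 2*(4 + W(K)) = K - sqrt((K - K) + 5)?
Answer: (7 + sqrt(5))**2/4 ≈ 21.326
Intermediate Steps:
W(K) = -4 + K/2 - sqrt(5)/2 (W(K) = -4 + (K - sqrt((K - K) + 5))/2 = -4 + (K - sqrt(0 + 5))/2 = -4 + (K - sqrt(5))/2 = -4 + (K/2 - sqrt(5)/2) = -4 + K/2 - sqrt(5)/2)
W((1*1)*1)**2 = (-4 + ((1*1)*1)/2 - sqrt(5)/2)**2 = (-4 + (1*1)/2 - sqrt(5)/2)**2 = (-4 + (1/2)*1 - sqrt(5)/2)**2 = (-4 + 1/2 - sqrt(5)/2)**2 = (-7/2 - sqrt(5)/2)**2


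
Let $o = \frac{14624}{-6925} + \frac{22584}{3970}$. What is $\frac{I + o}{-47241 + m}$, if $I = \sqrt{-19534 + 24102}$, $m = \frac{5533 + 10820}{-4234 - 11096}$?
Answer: $- \frac{10050033224}{132736410471045} - \frac{10220 \sqrt{1142}}{241406961} \approx -0.0015064$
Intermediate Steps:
$o = \frac{9833692}{2749225}$ ($o = 14624 \left(- \frac{1}{6925}\right) + 22584 \cdot \frac{1}{3970} = - \frac{14624}{6925} + \frac{11292}{1985} = \frac{9833692}{2749225} \approx 3.5769$)
$m = - \frac{5451}{5110}$ ($m = \frac{16353}{-15330} = 16353 \left(- \frac{1}{15330}\right) = - \frac{5451}{5110} \approx -1.0667$)
$I = 2 \sqrt{1142}$ ($I = \sqrt{4568} = 2 \sqrt{1142} \approx 67.587$)
$\frac{I + o}{-47241 + m} = \frac{2 \sqrt{1142} + \frac{9833692}{2749225}}{-47241 - \frac{5451}{5110}} = \frac{\frac{9833692}{2749225} + 2 \sqrt{1142}}{- \frac{241406961}{5110}} = \left(\frac{9833692}{2749225} + 2 \sqrt{1142}\right) \left(- \frac{5110}{241406961}\right) = - \frac{10050033224}{132736410471045} - \frac{10220 \sqrt{1142}}{241406961}$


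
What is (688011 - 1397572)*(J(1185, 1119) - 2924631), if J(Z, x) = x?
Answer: 2074410098232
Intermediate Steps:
(688011 - 1397572)*(J(1185, 1119) - 2924631) = (688011 - 1397572)*(1119 - 2924631) = -709561*(-2923512) = 2074410098232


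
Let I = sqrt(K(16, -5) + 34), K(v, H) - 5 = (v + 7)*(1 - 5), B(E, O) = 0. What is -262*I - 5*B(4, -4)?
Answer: -262*I*sqrt(53) ≈ -1907.4*I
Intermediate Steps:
K(v, H) = -23 - 4*v (K(v, H) = 5 + (v + 7)*(1 - 5) = 5 + (7 + v)*(-4) = 5 + (-28 - 4*v) = -23 - 4*v)
I = I*sqrt(53) (I = sqrt((-23 - 4*16) + 34) = sqrt((-23 - 64) + 34) = sqrt(-87 + 34) = sqrt(-53) = I*sqrt(53) ≈ 7.2801*I)
-262*I - 5*B(4, -4) = -262*I*sqrt(53) - 5*0 = -262*I*sqrt(53) + 0 = -262*I*sqrt(53)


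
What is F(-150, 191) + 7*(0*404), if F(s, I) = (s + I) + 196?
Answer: 237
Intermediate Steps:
F(s, I) = 196 + I + s (F(s, I) = (I + s) + 196 = 196 + I + s)
F(-150, 191) + 7*(0*404) = (196 + 191 - 150) + 7*(0*404) = 237 + 7*0 = 237 + 0 = 237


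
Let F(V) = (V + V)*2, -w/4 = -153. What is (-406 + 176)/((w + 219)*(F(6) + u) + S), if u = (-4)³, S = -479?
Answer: 230/33719 ≈ 0.0068211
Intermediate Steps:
w = 612 (w = -4*(-153) = 612)
u = -64
F(V) = 4*V (F(V) = (2*V)*2 = 4*V)
(-406 + 176)/((w + 219)*(F(6) + u) + S) = (-406 + 176)/((612 + 219)*(4*6 - 64) - 479) = -230/(831*(24 - 64) - 479) = -230/(831*(-40) - 479) = -230/(-33240 - 479) = -230/(-33719) = -230*(-1/33719) = 230/33719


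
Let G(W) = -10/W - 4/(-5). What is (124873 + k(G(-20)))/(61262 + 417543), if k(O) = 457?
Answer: 25066/95761 ≈ 0.26176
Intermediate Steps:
G(W) = 4/5 - 10/W (G(W) = -10/W - 4*(-1/5) = -10/W + 4/5 = 4/5 - 10/W)
(124873 + k(G(-20)))/(61262 + 417543) = (124873 + 457)/(61262 + 417543) = 125330/478805 = 125330*(1/478805) = 25066/95761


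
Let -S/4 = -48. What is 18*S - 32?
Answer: 3424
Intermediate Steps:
S = 192 (S = -4*(-48) = 192)
18*S - 32 = 18*192 - 32 = 3456 - 32 = 3424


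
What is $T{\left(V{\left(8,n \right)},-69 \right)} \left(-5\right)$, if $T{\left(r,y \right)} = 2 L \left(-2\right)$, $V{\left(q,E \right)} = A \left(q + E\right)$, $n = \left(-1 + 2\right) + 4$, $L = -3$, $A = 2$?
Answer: $-60$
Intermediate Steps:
$n = 5$ ($n = 1 + 4 = 5$)
$V{\left(q,E \right)} = 2 E + 2 q$ ($V{\left(q,E \right)} = 2 \left(q + E\right) = 2 \left(E + q\right) = 2 E + 2 q$)
$T{\left(r,y \right)} = 12$ ($T{\left(r,y \right)} = 2 \left(-3\right) \left(-2\right) = \left(-6\right) \left(-2\right) = 12$)
$T{\left(V{\left(8,n \right)},-69 \right)} \left(-5\right) = 12 \left(-5\right) = -60$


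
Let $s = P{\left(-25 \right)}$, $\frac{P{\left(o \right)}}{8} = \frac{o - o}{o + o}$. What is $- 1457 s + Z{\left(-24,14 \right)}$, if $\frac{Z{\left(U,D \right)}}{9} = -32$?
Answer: $-288$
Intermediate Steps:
$Z{\left(U,D \right)} = -288$ ($Z{\left(U,D \right)} = 9 \left(-32\right) = -288$)
$P{\left(o \right)} = 0$ ($P{\left(o \right)} = 8 \frac{o - o}{o + o} = 8 \frac{0}{2 o} = 8 \cdot 0 \frac{1}{2 o} = 8 \cdot 0 = 0$)
$s = 0$
$- 1457 s + Z{\left(-24,14 \right)} = \left(-1457\right) 0 - 288 = 0 - 288 = -288$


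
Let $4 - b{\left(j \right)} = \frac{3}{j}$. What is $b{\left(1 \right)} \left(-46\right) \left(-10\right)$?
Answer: $460$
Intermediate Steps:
$b{\left(j \right)} = 4 - \frac{3}{j}$
$b{\left(1 \right)} \left(-46\right) \left(-10\right) = \left(4 - \frac{3}{1}\right) \left(-46\right) \left(-10\right) = \left(4 - 3\right) \left(-46\right) \left(-10\right) = 1 \left(-46\right) \left(-10\right) = \left(-46\right) \left(-10\right) = 460$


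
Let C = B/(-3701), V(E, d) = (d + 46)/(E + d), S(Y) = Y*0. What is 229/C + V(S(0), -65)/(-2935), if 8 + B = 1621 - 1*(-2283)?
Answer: -161687418999/743259400 ≈ -217.54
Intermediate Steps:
S(Y) = 0
B = 3896 (B = -8 + (1621 - 1*(-2283)) = -8 + (1621 + 2283) = -8 + 3904 = 3896)
V(E, d) = (46 + d)/(E + d)
C = -3896/3701 (C = 3896/(-3701) = 3896*(-1/3701) = -3896/3701 ≈ -1.0527)
229/C + V(S(0), -65)/(-2935) = 229/(-3896/3701) + ((46 - 65)/(0 - 65))/(-2935) = 229*(-3701/3896) + (-19/(-65))*(-1/2935) = -847529/3896 - 1/65*(-19)*(-1/2935) = -847529/3896 + (19/65)*(-1/2935) = -847529/3896 - 19/190775 = -161687418999/743259400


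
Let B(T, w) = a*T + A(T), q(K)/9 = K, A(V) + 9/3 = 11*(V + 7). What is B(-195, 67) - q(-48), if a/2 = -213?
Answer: 81431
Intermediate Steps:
A(V) = 74 + 11*V (A(V) = -3 + 11*(V + 7) = -3 + 11*(7 + V) = -3 + (77 + 11*V) = 74 + 11*V)
a = -426 (a = 2*(-213) = -426)
q(K) = 9*K
B(T, w) = 74 - 415*T (B(T, w) = -426*T + (74 + 11*T) = 74 - 415*T)
B(-195, 67) - q(-48) = (74 - 415*(-195)) - 9*(-48) = (74 + 80925) - 1*(-432) = 80999 + 432 = 81431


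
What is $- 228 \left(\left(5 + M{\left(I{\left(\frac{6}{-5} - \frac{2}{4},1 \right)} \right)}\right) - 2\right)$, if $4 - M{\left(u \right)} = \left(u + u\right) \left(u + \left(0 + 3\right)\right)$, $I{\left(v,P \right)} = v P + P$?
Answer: $- \frac{58254}{25} \approx -2330.2$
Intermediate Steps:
$I{\left(v,P \right)} = P + P v$ ($I{\left(v,P \right)} = P v + P = P + P v$)
$M{\left(u \right)} = 4 - 2 u \left(3 + u\right)$ ($M{\left(u \right)} = 4 - \left(u + u\right) \left(u + \left(0 + 3\right)\right) = 4 - 2 u \left(u + 3\right) = 4 - 2 u \left(3 + u\right)$)
$- 228 \left(\left(5 + M{\left(I{\left(\frac{6}{-5} - \frac{2}{4},1 \right)} \right)}\right) - 2\right) = - 228 \left(\left(5 - \left(-4 + 2 \left(1 + \left(\frac{6}{-5} - \frac{2}{4}\right)\right)^{2} + 6 \cdot 1 \left(1 + \left(\frac{6}{-5} - \frac{2}{4}\right)\right)\right)\right) - 2\right) = - 228 \left(\left(5 - \left(-4 + 2 \left(1 + \left(6 \left(- \frac{1}{5}\right) - \frac{1}{2}\right)\right)^{2} + 6 \cdot 1 \left(1 + \left(6 \left(- \frac{1}{5}\right) - \frac{1}{2}\right)\right)\right)\right) - 2\right) = - 228 \left(\left(5 - \left(-4 + 2 \left(1 - \frac{17}{10}\right)^{2} + 6 \cdot 1 \left(1 - \frac{17}{10}\right)\right)\right) - 2\right) = - 228 \left(\left(5 - \left(-4 + \frac{49}{50} + 6 \cdot 1 \left(- \frac{7}{10}\right)\right)\right) - 2\right) = - 228 \left(\left(5 - \left(- \frac{41}{5} + \frac{49}{50}\right)\right) - 2\right) = - 228 \left(\left(5 + \left(4 + \frac{21}{5} - \frac{49}{50}\right)\right) - 2\right) = - 228 \left(\left(5 + \frac{361}{50}\right) - 2\right) = - 228 \left(\frac{611}{50} - 2\right) = \left(-228\right) \frac{511}{50} = - \frac{58254}{25}$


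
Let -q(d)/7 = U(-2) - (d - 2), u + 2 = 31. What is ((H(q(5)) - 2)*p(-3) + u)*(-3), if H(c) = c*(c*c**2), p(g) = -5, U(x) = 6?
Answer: 2917098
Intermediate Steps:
u = 29 (u = -2 + 31 = 29)
q(d) = -56 + 7*d (q(d) = -7*(6 - (d - 2)) = -7*(6 - (-2 + d)) = -7*(6 + (2 - d)) = -7*(8 - d) = -56 + 7*d)
H(c) = c**4 (H(c) = c*c**3 = c**4)
((H(q(5)) - 2)*p(-3) + u)*(-3) = (((-56 + 7*5)**4 - 2)*(-5) + 29)*(-3) = (((-56 + 35)**4 - 2)*(-5) + 29)*(-3) = (((-21)**4 - 2)*(-5) + 29)*(-3) = ((194481 - 2)*(-5) + 29)*(-3) = (194479*(-5) + 29)*(-3) = (-972395 + 29)*(-3) = -972366*(-3) = 2917098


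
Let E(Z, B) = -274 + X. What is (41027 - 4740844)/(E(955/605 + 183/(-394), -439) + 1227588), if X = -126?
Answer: -4699817/1227188 ≈ -3.8297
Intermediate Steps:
E(Z, B) = -400 (E(Z, B) = -274 - 126 = -400)
(41027 - 4740844)/(E(955/605 + 183/(-394), -439) + 1227588) = (41027 - 4740844)/(-400 + 1227588) = -4699817/1227188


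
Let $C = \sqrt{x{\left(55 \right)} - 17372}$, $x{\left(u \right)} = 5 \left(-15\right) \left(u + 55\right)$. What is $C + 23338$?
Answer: $23338 + i \sqrt{25622} \approx 23338.0 + 160.07 i$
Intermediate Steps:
$x{\left(u \right)} = -4125 - 75 u$ ($x{\left(u \right)} = - 75 \left(55 + u\right) = -4125 - 75 u$)
$C = i \sqrt{25622}$ ($C = \sqrt{\left(-4125 - 4125\right) - 17372} = \sqrt{-8250 - 17372} = \sqrt{-25622} = i \sqrt{25622} \approx 160.07 i$)
$C + 23338 = i \sqrt{25622} + 23338 = 23338 + i \sqrt{25622}$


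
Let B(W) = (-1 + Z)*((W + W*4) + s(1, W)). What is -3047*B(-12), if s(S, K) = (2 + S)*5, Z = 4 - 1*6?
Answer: -411345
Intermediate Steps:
Z = -2 (Z = 4 - 6 = -2)
s(S, K) = 10 + 5*S
B(W) = -45 - 15*W (B(W) = (-1 - 2)*((W + W*4) + (10 + 5*1)) = -3*((W + 4*W) + (10 + 5)) = -3*(5*W + 15) = -3*(15 + 5*W) = -45 - 15*W)
-3047*B(-12) = -3047*(-45 - 15*(-12)) = -3047*(-45 + 180) = -3047*135 = -411345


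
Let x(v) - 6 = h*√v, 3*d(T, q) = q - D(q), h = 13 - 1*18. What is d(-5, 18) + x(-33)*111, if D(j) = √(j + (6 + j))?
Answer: 672 - √42/3 - 555*I*√33 ≈ 669.84 - 3188.2*I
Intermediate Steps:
h = -5 (h = 13 - 18 = -5)
D(j) = √(6 + 2*j)
d(T, q) = -√(6 + 2*q)/3 + q/3 (d(T, q) = (q - √(6 + 2*q))/3 = -√(6 + 2*q)/3 + q/3)
x(v) = 6 - 5*√v
d(-5, 18) + x(-33)*111 = (-√(6 + 2*18)/3 + (⅓)*18) + (6 - 5*I*√33)*111 = (-√(6 + 36)/3 + 6) + (6 - 5*I*√33)*111 = (-√42/3 + 6) + (6 - 5*I*√33)*111 = (6 - √42/3) + (666 - 555*I*√33) = 672 - √42/3 - 555*I*√33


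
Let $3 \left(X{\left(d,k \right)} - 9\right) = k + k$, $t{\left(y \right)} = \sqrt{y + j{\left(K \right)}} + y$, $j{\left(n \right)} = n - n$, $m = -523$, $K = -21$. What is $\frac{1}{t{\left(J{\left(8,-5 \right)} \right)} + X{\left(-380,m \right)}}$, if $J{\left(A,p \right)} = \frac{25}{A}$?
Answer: $- \frac{193848}{65236129} - \frac{720 \sqrt{2}}{65236129} \approx -0.0029871$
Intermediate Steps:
$j{\left(n \right)} = 0$
$t{\left(y \right)} = y + \sqrt{y}$ ($t{\left(y \right)} = \sqrt{y + 0} + y = \sqrt{y} + y = y + \sqrt{y}$)
$X{\left(d,k \right)} = 9 + \frac{2 k}{3}$ ($X{\left(d,k \right)} = 9 + \frac{k + k}{3} = 9 + \frac{2 k}{3}$)
$\frac{1}{t{\left(J{\left(8,-5 \right)} \right)} + X{\left(-380,m \right)}} = \frac{1}{\left(\frac{25}{8} + \sqrt{\frac{25}{8}}\right) + \left(9 + \frac{2}{3} \left(-523\right)\right)} = \frac{1}{\left(25 \cdot \frac{1}{8} + \sqrt{25 \cdot \frac{1}{8}}\right) + \left(9 - \frac{1046}{3}\right)} = \frac{1}{\left(\frac{25}{8} + \sqrt{\frac{25}{8}}\right) - \frac{1019}{3}} = \frac{1}{\left(\frac{25}{8} + \frac{5 \sqrt{2}}{4}\right) - \frac{1019}{3}} = \frac{1}{- \frac{8077}{24} + \frac{5 \sqrt{2}}{4}}$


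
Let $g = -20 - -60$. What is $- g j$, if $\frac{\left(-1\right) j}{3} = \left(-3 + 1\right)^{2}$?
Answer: $480$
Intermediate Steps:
$g = 40$ ($g = -20 + 60 = 40$)
$j = -12$ ($j = - 3 \left(-3 + 1\right)^{2} = - 3 \left(-2\right)^{2} = \left(-3\right) 4 = -12$)
$- g j = \left(-1\right) 40 \left(-12\right) = \left(-40\right) \left(-12\right) = 480$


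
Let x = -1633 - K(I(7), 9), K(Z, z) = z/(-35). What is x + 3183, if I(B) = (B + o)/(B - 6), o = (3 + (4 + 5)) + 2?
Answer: 54259/35 ≈ 1550.3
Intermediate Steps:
o = 14 (o = (3 + 9) + 2 = 12 + 2 = 14)
I(B) = (14 + B)/(-6 + B) (I(B) = (B + 14)/(B - 6) = (14 + B)/(-6 + B))
K(Z, z) = -z/35 (K(Z, z) = z*(-1/35) = -z/35)
x = -57146/35 (x = -1633 - (-1)*9/35 = -1633 - 1*(-9/35) = -1633 + 9/35 = -57146/35 ≈ -1632.7)
x + 3183 = -57146/35 + 3183 = 54259/35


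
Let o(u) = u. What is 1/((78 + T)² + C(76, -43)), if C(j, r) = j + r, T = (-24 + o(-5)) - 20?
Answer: 1/874 ≈ 0.0011442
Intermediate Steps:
T = -49 (T = (-24 - 5) - 20 = -29 - 20 = -49)
1/((78 + T)² + C(76, -43)) = 1/((78 - 49)² + (76 - 43)) = 1/(29² + 33) = 1/(841 + 33) = 1/874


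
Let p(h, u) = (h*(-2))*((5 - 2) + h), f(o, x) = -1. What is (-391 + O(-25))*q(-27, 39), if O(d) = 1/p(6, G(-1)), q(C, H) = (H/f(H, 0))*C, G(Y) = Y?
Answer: -1646931/4 ≈ -4.1173e+5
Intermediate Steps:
q(C, H) = -C*H (q(C, H) = (H/(-1))*C = (H*(-1))*C = (-H)*C = -C*H)
p(h, u) = -2*h*(3 + h) (p(h, u) = (-2*h)*(3 + h) = -2*h*(3 + h))
O(d) = -1/108 (O(d) = 1/(-2*6*(3 + 6)) = 1/(-2*6*9) = 1/(-108) = -1/108)
(-391 + O(-25))*q(-27, 39) = (-391 - 1/108)*(-1*(-27)*39) = -42229/108*1053 = -1646931/4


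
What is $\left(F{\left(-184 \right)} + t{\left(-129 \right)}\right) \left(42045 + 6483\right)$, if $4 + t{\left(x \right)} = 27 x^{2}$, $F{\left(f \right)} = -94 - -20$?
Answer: $21800184912$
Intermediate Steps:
$F{\left(f \right)} = -74$ ($F{\left(f \right)} = -94 + 20 = -74$)
$t{\left(x \right)} = -4 + 27 x^{2}$
$\left(F{\left(-184 \right)} + t{\left(-129 \right)}\right) \left(42045 + 6483\right) = \left(-74 - \left(4 - 27 \left(-129\right)^{2}\right)\right) \left(42045 + 6483\right) = \left(-74 + \left(-4 + 27 \cdot 16641\right)\right) 48528 = \left(-74 + \left(-4 + 449307\right)\right) 48528 = \left(-74 + 449303\right) 48528 = 449229 \cdot 48528 = 21800184912$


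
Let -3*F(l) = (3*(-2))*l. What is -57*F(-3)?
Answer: 342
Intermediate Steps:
F(l) = 2*l (F(l) = -3*(-2)*l/3 = -(-2)*l = 2*l)
-57*F(-3) = -114*(-3) = -57*(-6) = 342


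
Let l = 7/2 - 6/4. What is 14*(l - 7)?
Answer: -70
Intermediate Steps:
l = 2 (l = 7*(½) - 6*¼ = 7/2 - 3/2 = 2)
14*(l - 7) = 14*(2 - 7) = 14*(-5) = -70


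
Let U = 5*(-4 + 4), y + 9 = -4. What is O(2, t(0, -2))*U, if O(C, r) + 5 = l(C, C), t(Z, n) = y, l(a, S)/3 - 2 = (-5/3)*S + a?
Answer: 0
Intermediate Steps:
l(a, S) = 6 - 5*S + 3*a (l(a, S) = 6 + 3*((-5/3)*S + a) = 6 + 3*((-5*⅓)*S + a) = 6 + 3*(-5*S/3 + a) = 6 + 3*(a - 5*S/3) = 6 + (-5*S + 3*a) = 6 - 5*S + 3*a)
y = -13 (y = -9 - 4 = -13)
t(Z, n) = -13
U = 0 (U = 5*0 = 0)
O(C, r) = 1 - 2*C (O(C, r) = -5 + (6 - 5*C + 3*C) = -5 + (6 - 2*C) = 1 - 2*C)
O(2, t(0, -2))*U = (1 - 2*2)*0 = (1 - 4)*0 = -3*0 = 0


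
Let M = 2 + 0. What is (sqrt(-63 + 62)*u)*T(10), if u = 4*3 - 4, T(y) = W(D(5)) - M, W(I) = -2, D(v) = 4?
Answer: -32*I ≈ -32.0*I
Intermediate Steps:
M = 2
T(y) = -4 (T(y) = -2 - 1*2 = -2 - 2 = -4)
u = 8 (u = 12 - 4 = 8)
(sqrt(-63 + 62)*u)*T(10) = (sqrt(-63 + 62)*8)*(-4) = (sqrt(-1)*8)*(-4) = (I*8)*(-4) = (8*I)*(-4) = -32*I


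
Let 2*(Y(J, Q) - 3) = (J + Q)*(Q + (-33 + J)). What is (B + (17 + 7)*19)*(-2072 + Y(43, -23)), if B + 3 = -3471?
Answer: 6636582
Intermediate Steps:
Y(J, Q) = 3 + (J + Q)*(-33 + J + Q)/2 (Y(J, Q) = 3 + ((J + Q)*(Q + (-33 + J)))/2 = 3 + ((J + Q)*(-33 + J + Q))/2 = 3 + (J + Q)*(-33 + J + Q)/2)
B = -3474 (B = -3 - 3471 = -3474)
(B + (17 + 7)*19)*(-2072 + Y(43, -23)) = (-3474 + (17 + 7)*19)*(-2072 + (3 + (1/2)*43**2 + (1/2)*(-23)**2 - 33/2*43 - 33/2*(-23) + 43*(-23))) = (-3474 + 24*19)*(-2072 + (3 + (1/2)*1849 + (1/2)*529 - 1419/2 + 759/2 - 989)) = (-3474 + 456)*(-2072 + (3 + 1849/2 + 529/2 - 1419/2 + 759/2 - 989)) = -3018*(-2072 - 127) = -3018*(-2199) = 6636582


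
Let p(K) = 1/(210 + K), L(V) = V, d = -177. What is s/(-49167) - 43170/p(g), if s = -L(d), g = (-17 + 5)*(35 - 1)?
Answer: 140087599681/16389 ≈ 8.5477e+6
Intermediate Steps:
g = -408 (g = -12*34 = -408)
s = 177 (s = -1*(-177) = 177)
s/(-49167) - 43170/p(g) = 177/(-49167) - 43170/(1/(210 - 408)) = 177*(-1/49167) - 43170/(1/(-198)) = -59/16389 - 43170/(-1/198) = -59/16389 - 43170*(-198) = -59/16389 + 8547660 = 140087599681/16389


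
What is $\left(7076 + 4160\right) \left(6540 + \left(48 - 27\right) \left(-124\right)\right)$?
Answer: $44224896$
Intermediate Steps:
$\left(7076 + 4160\right) \left(6540 + \left(48 - 27\right) \left(-124\right)\right) = 11236 \left(6540 + \left(48 - 27\right) \left(-124\right)\right) = 11236 \left(6540 + 21 \left(-124\right)\right) = 11236 \left(6540 - 2604\right) = 11236 \cdot 3936 = 44224896$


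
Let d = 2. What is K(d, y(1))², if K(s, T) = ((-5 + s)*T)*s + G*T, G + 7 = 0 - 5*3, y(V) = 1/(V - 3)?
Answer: 196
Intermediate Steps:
y(V) = 1/(-3 + V)
G = -22 (G = -7 + (0 - 5*3) = -7 + (0 - 15) = -7 - 15 = -22)
K(s, T) = -22*T + T*s*(-5 + s) (K(s, T) = ((-5 + s)*T)*s - 22*T = (T*(-5 + s))*s - 22*T = T*s*(-5 + s) - 22*T = -22*T + T*s*(-5 + s))
K(d, y(1))² = ((-22 + 2² - 5*2)/(-3 + 1))² = ((-22 + 4 - 10)/(-2))² = (-½*(-28))² = 14² = 196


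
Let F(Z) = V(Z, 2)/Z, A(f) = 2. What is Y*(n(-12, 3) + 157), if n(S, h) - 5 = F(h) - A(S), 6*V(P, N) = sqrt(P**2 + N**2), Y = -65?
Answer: -10400 - 65*sqrt(13)/18 ≈ -10413.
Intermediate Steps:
V(P, N) = sqrt(N**2 + P**2)/6 (V(P, N) = sqrt(P**2 + N**2)/6 = sqrt(N**2 + P**2)/6)
F(Z) = sqrt(4 + Z**2)/(6*Z) (F(Z) = (sqrt(2**2 + Z**2)/6)/Z = (sqrt(4 + Z**2)/6)/Z = sqrt(4 + Z**2)/(6*Z))
n(S, h) = 3 + sqrt(4 + h**2)/(6*h) (n(S, h) = 5 + (sqrt(4 + h**2)/(6*h) - 1*2) = 5 + (sqrt(4 + h**2)/(6*h) - 2) = 5 + (-2 + sqrt(4 + h**2)/(6*h)) = 3 + sqrt(4 + h**2)/(6*h))
Y*(n(-12, 3) + 157) = -65*((3 + (1/6)*sqrt(4 + 3**2)/3) + 157) = -65*((3 + (1/6)*(1/3)*sqrt(4 + 9)) + 157) = -65*((3 + (1/6)*(1/3)*sqrt(13)) + 157) = -65*((3 + sqrt(13)/18) + 157) = -65*(160 + sqrt(13)/18) = -10400 - 65*sqrt(13)/18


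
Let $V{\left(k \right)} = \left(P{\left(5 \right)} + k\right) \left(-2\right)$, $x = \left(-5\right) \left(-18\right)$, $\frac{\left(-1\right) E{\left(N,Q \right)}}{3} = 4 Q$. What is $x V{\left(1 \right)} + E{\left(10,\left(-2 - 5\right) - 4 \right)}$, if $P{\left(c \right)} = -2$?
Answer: $312$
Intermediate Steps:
$E{\left(N,Q \right)} = - 12 Q$ ($E{\left(N,Q \right)} = - 3 \cdot 4 Q = - 12 Q$)
$x = 90$
$V{\left(k \right)} = 4 - 2 k$ ($V{\left(k \right)} = \left(-2 + k\right) \left(-2\right) = 4 - 2 k$)
$x V{\left(1 \right)} + E{\left(10,\left(-2 - 5\right) - 4 \right)} = 90 \left(4 - 2\right) - 12 \left(\left(-2 - 5\right) - 4\right) = 90 \left(4 - 2\right) - 12 \left(-7 - 4\right) = 90 \cdot 2 - -132 = 180 + 132 = 312$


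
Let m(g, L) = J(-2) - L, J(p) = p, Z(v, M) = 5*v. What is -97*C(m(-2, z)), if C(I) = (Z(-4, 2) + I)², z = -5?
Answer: -28033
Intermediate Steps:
m(g, L) = -2 - L
C(I) = (-20 + I)² (C(I) = (5*(-4) + I)² = (-20 + I)²)
-97*C(m(-2, z)) = -97*(-20 + (-2 - 1*(-5)))² = -97*(-20 + (-2 + 5))² = -97*(-20 + 3)² = -97*(-17)² = -97*289 = -28033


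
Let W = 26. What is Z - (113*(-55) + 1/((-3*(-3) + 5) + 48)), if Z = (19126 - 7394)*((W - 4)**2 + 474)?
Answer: 697219201/62 ≈ 1.1245e+7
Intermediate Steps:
Z = 11239256 (Z = (19126 - 7394)*((26 - 4)**2 + 474) = 11732*(22**2 + 474) = 11732*(484 + 474) = 11732*958 = 11239256)
Z - (113*(-55) + 1/((-3*(-3) + 5) + 48)) = 11239256 - (113*(-55) + 1/((-3*(-3) + 5) + 48)) = 11239256 - (-6215 + 1/((9 + 5) + 48)) = 11239256 - (-6215 + 1/(14 + 48)) = 11239256 - (-6215 + 1/62) = 11239256 - 1*(-385329/62) = 11239256 + 385329/62 = 697219201/62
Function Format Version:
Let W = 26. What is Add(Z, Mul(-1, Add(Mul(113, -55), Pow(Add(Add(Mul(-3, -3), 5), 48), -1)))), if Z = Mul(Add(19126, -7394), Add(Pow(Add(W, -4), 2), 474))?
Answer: Rational(697219201, 62) ≈ 1.1245e+7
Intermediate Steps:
Z = 11239256 (Z = Mul(Add(19126, -7394), Add(Pow(Add(26, -4), 2), 474)) = Mul(11732, Add(Pow(22, 2), 474)) = Mul(11732, Add(484, 474)) = Mul(11732, 958) = 11239256)
Add(Z, Mul(-1, Add(Mul(113, -55), Pow(Add(Add(Mul(-3, -3), 5), 48), -1)))) = Add(11239256, Mul(-1, Add(Mul(113, -55), Pow(Add(Add(Mul(-3, -3), 5), 48), -1)))) = Add(11239256, Mul(-1, Add(-6215, Pow(Add(Add(9, 5), 48), -1)))) = Add(11239256, Mul(-1, Add(-6215, Pow(Add(14, 48), -1)))) = Add(11239256, Mul(-1, Add(-6215, Pow(62, -1)))) = Add(11239256, Mul(-1, Add(-6215, Rational(1, 62)))) = Add(11239256, Mul(-1, Rational(-385329, 62))) = Add(11239256, Rational(385329, 62)) = Rational(697219201, 62)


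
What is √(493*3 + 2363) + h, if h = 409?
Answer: 409 + √3842 ≈ 470.98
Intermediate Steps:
√(493*3 + 2363) + h = √(493*3 + 2363) + 409 = √(1479 + 2363) + 409 = √3842 + 409 = 409 + √3842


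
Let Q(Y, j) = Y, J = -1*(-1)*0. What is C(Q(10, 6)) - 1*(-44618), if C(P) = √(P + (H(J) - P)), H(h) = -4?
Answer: 44618 + 2*I ≈ 44618.0 + 2.0*I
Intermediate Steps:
J = 0 (J = 1*0 = 0)
C(P) = 2*I (C(P) = √(P + (-4 - P)) = √(-4) = 2*I)
C(Q(10, 6)) - 1*(-44618) = 2*I - 1*(-44618) = 2*I + 44618 = 44618 + 2*I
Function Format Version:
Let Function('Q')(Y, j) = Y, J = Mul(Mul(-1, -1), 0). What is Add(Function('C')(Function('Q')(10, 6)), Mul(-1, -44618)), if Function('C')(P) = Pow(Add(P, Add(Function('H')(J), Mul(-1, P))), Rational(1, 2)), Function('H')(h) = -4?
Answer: Add(44618, Mul(2, I)) ≈ Add(44618., Mul(2.0000, I))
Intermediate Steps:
J = 0 (J = Mul(1, 0) = 0)
Function('C')(P) = Mul(2, I) (Function('C')(P) = Pow(Add(P, Add(-4, Mul(-1, P))), Rational(1, 2)) = Pow(-4, Rational(1, 2)) = Mul(2, I))
Add(Function('C')(Function('Q')(10, 6)), Mul(-1, -44618)) = Add(Mul(2, I), Mul(-1, -44618)) = Add(Mul(2, I), 44618) = Add(44618, Mul(2, I))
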